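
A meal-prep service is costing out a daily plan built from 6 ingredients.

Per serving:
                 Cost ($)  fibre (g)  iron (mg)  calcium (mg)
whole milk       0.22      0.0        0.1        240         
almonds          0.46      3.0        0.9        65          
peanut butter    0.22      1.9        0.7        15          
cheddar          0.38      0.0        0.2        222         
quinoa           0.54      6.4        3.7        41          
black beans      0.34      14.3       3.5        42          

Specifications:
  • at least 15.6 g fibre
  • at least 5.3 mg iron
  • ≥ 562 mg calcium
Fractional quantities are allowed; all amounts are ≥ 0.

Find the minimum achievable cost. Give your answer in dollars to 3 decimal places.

Let x1 = servings of whole milk, x2 = servings of almonds, x3 = servings of peanut butter, x4 = servings of cheddar, x5 = servings of quinoa, x6 = servings of black beans.
Minimise 0.22x1 + 0.46x2 + 0.22x3 + 0.38x4 + 0.54x5 + 0.34x6 subject to:
  3x2 + 1.9x3 + 6.4x5 + 14.3x6 ≥ 15.6   (fibre)
  0.1x1 + 0.9x2 + 0.7x3 + 0.2x4 + 3.7x5 + 3.5x6 ≥ 5.3   (iron)
  240x1 + 65x2 + 15x3 + 222x4 + 41x5 + 42x6 ≥ 562   (calcium)
  x1, x2, x3, x4, x5, x6 ≥ 0.
At the optimum only whole milk, black beans are positive (almonds, peanut butter, cheddar, quinoa = 0). There the iron and calcium constraints are tight.
Solving gives x1 = 2.087, x6 = 1.455.
Total cost: 0.22·2.087 + 0.34·1.455 = 0.95384.

$0.954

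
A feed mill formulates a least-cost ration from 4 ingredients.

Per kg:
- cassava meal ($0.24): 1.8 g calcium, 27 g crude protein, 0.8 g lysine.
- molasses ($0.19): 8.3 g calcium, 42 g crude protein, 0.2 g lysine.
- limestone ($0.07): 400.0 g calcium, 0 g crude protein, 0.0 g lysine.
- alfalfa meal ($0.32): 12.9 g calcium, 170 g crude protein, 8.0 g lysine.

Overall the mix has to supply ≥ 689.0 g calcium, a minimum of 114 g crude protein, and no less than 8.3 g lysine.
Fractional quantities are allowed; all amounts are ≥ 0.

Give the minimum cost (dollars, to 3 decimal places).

$0.450

Set it up as a linear program. Let x1 = kg of cassava meal, x2 = kg of molasses, x3 = kg of limestone, x4 = kg of alfalfa meal.
Minimize 0.24x1 + 0.19x2 + 0.07x3 + 0.32x4 s.t.:
  1.8x1 + 8.3x2 + 400x3 + 12.9x4 ≥ 689   (calcium)
  27x1 + 42x2 + 170x4 ≥ 114   (crude protein)
  0.8x1 + 0.2x2 + 8x4 ≥ 8.3   (lysine)
  x1, x2, x3, x4 ≥ 0.
The minimum-cost mix takes nothing from cassava meal, molasses — only limestone, alfalfa meal. There the calcium and lysine constraints are tight.
Solving gives x3 = 1.689, x4 = 1.038.
Hence cost = 0.07·1.689 + 0.32·1.038 = $0.45039.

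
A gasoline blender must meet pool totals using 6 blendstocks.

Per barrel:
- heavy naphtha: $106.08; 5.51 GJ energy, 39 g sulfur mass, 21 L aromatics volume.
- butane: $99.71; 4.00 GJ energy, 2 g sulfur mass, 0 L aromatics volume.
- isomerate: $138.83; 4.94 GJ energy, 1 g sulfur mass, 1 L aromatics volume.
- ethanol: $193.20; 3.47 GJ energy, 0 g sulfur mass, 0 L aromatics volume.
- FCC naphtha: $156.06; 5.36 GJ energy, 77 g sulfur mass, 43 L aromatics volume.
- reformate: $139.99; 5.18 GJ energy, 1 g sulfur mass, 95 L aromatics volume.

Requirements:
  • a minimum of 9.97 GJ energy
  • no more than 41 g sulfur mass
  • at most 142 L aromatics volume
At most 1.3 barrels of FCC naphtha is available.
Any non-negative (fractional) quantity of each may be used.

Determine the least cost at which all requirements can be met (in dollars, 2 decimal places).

$217.46

Let x1 = barrels of heavy naphtha, x2 = barrels of butane, x3 = barrels of isomerate, x4 = barrels of ethanol, x5 = barrels of FCC naphtha, x6 = barrels of reformate.
Minimize 106.08x1 + 99.71x2 + 138.83x3 + 193.2x4 + 156.06x5 + 139.99x6 subject to:
  5.51x1 + 4x2 + 4.94x3 + 3.47x4 + 5.36x5 + 5.18x6 ≥ 9.97   (energy)
  39x1 + 2x2 + 1x3 + 77x5 + 1x6 ≤ 41   (sulfur mass)
  21x1 + 1x3 + 43x5 + 95x6 ≤ 142   (aromatics volume)
  x5 ≤ 1.3
  x1, x2, x3, x4, x5, x6 ≥ 0.
The optimal basis is {heavy naphtha, butane}; isomerate, ethanol, FCC naphtha, reformate drop out. The energy and sulfur mass requirements are met with equality.
That vertex is x1 = 0.9936543, x2 = 1.123741.
Hence cost = 106.08·0.9936543 + 99.71·1.123741 = $217.4551.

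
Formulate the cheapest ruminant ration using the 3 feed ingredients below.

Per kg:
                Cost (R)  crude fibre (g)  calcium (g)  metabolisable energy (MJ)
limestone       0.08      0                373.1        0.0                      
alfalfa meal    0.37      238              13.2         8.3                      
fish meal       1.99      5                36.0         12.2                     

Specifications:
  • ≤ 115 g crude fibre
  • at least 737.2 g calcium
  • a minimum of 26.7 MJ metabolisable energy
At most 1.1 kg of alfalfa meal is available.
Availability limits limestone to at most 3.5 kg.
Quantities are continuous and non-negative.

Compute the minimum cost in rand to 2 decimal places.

R4.06

Let x1 = kg of limestone, x2 = kg of alfalfa meal, x3 = kg of fish meal.
Minimize 0.08x1 + 0.37x2 + 1.99x3 s.t.:
  238x2 + 5x3 ≤ 115   (crude fibre)
  373.1x1 + 13.2x2 + 36x3 ≥ 737.2   (calcium)
  8.3x2 + 12.2x3 ≥ 26.7   (metabolisable energy)
  x2 ≤ 1.1
  x1 ≤ 3.5
  x1, x2, x3 ≥ 0.
All 3 inputs are positive at the optimum. Binding constraints: crude fibre, calcium, metabolisable energy.
So limestone = 1.778 kg, alfalfa meal = 0.4436 kg, fish meal = 1.887 kg.
Total cost: 0.08·1.778 + 0.37·0.4436 + 1.99·1.887 = 4.0615.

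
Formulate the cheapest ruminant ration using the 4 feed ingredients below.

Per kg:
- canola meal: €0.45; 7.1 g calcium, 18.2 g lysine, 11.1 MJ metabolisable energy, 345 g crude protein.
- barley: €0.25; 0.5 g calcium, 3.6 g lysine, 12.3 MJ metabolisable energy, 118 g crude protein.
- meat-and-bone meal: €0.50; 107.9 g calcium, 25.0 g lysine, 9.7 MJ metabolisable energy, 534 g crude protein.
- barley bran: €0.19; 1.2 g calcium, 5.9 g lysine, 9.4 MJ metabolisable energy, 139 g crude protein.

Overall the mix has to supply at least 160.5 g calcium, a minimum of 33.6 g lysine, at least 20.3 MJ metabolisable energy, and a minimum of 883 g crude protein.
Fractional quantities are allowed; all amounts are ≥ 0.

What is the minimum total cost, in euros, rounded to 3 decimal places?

This is a linear program. Let x1 = kg of canola meal, x2 = kg of barley, x3 = kg of meat-and-bone meal, x4 = kg of barley bran.
Minimise 0.45x1 + 0.25x2 + 0.5x3 + 0.19x4 s.t.:
  7.1x1 + 0.5x2 + 107.9x3 + 1.2x4 ≥ 160.5   (calcium)
  18.2x1 + 3.6x2 + 25x3 + 5.9x4 ≥ 33.6   (lysine)
  11.1x1 + 12.3x2 + 9.7x3 + 9.4x4 ≥ 20.3   (metabolisable energy)
  345x1 + 118x2 + 534x3 + 139x4 ≥ 883   (crude protein)
  x1, x2, x3, x4 ≥ 0.
The cheapest feasible vertex uses only meat-and-bone meal, barley bran; canola meal, barley are not used. There the metabolisable energy and crude protein constraints are tight.
That vertex is x3 = 1.492, x4 = 0.6197.
Objective = 0.5·1.492 + 0.19·0.6197 = 0.86374.

€0.864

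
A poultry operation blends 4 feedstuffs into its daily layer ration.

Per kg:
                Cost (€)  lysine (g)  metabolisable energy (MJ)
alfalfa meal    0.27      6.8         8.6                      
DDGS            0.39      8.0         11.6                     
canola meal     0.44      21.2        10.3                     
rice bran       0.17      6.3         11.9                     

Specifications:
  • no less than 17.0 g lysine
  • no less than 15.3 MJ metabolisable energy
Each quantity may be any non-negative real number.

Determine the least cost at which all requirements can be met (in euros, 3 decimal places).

Treat it as an LP. Let x1 = kg of alfalfa meal, x2 = kg of DDGS, x3 = kg of canola meal, x4 = kg of rice bran.
Minimise 0.27x1 + 0.39x2 + 0.44x3 + 0.17x4 with:
  6.8x1 + 8x2 + 21.2x3 + 6.3x4 ≥ 17   (lysine)
  8.6x1 + 11.6x2 + 10.3x3 + 11.9x4 ≥ 15.3   (metabolisable energy)
  x1, x2, x3, x4 ≥ 0.
The optimal basis is {canola meal, rice bran}; alfalfa meal, DDGS drop out. There the lysine and metabolisable energy constraints are tight.
Solving gives x3 = 0.5652, x4 = 0.7965.
Hence cost = 0.44·0.5652 + 0.17·0.7965 = €0.38409.

€0.384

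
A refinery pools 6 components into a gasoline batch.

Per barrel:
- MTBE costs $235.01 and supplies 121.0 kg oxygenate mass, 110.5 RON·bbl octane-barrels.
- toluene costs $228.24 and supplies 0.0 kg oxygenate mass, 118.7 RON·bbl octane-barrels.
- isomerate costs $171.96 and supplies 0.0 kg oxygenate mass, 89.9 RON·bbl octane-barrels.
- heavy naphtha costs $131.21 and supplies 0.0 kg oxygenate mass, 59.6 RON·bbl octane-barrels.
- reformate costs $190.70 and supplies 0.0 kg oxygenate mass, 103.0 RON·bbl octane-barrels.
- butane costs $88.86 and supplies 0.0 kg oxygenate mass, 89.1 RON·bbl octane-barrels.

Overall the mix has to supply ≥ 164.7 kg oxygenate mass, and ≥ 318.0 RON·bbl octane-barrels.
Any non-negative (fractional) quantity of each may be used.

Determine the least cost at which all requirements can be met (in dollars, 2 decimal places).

This is a linear program. Let x1 = barrels of MTBE, x2 = barrels of toluene, x3 = barrels of isomerate, x4 = barrels of heavy naphtha, x5 = barrels of reformate, x6 = barrels of butane.
Minimize 235.01x1 + 228.24x2 + 171.96x3 + 131.21x4 + 190.7x5 + 88.86x6 s.t.:
  121x1 ≥ 164.7   (oxygenate mass)
  110.5x1 + 118.7x2 + 89.9x3 + 59.6x4 + 103x5 + 89.1x6 ≥ 318   (octane-barrels)
  x1, x2, x3, x4, x5, x6 ≥ 0.
The minimum-cost mix takes nothing from toluene, isomerate, heavy naphtha, reformate — only MTBE, butane. Binding constraints: oxygenate mass and octane-barrels.
That vertex is x1 = 1.3612, x6 = 1.8809.
Objective = 235.01·1.3612 + 88.86·1.8809 = 487.0324.

$487.03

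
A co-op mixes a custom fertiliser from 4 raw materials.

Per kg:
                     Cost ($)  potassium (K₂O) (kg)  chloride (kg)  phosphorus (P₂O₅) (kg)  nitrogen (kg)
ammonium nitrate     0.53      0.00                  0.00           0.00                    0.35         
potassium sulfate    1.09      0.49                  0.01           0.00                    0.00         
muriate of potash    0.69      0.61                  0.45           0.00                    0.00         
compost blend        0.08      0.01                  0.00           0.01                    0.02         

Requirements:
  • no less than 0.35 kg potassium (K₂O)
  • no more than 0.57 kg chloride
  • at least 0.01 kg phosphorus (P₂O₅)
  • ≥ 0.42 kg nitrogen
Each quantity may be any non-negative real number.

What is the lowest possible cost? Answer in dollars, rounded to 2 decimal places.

Let x1 = kg of ammonium nitrate, x2 = kg of potassium sulfate, x3 = kg of muriate of potash, x4 = kg of compost blend.
Minimise 0.53x1 + 1.09x2 + 0.69x3 + 0.08x4 with:
  0.49x2 + 0.61x3 + 0.01x4 ≥ 0.35   (potassium (K₂O))
  0.01x2 + 0.45x3 ≤ 0.57   (chloride)
  0.01x4 ≥ 0.01   (phosphorus (P₂O₅))
  0.35x1 + 0.02x4 ≥ 0.42   (nitrogen)
  x1, x2, x3, x4 ≥ 0.
The optimal basis is {ammonium nitrate, muriate of potash, compost blend}; potassium sulfate drops out. There the potassium (K₂O), phosphorus (P₂O₅), nitrogen constraints are tight.
Solving gives x1 = 1.143, x3 = 0.5574, x4 = 1.
Objective = 0.53·1.143 + 0.69·0.5574 + 0.08·1 = 1.0704.

$1.07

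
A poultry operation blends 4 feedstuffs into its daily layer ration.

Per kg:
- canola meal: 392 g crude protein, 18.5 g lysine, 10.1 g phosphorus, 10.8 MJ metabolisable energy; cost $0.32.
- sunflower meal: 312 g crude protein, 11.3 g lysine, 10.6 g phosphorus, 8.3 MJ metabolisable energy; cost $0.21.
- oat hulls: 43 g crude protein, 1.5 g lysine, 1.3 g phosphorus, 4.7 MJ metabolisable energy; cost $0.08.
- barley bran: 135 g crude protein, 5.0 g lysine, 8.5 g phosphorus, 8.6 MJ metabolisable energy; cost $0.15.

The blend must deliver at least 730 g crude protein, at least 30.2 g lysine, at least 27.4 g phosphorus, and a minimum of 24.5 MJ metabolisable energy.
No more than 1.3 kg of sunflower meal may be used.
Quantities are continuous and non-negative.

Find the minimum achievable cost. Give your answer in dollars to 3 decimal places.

Treat it as an LP. Let x1 = kg of canola meal, x2 = kg of sunflower meal, x3 = kg of oat hulls, x4 = kg of barley bran.
Minimize 0.32x1 + 0.21x2 + 0.08x3 + 0.15x4 subject to:
  392x1 + 312x2 + 43x3 + 135x4 ≥ 730   (crude protein)
  18.5x1 + 11.3x2 + 1.5x3 + 5x4 ≥ 30.2   (lysine)
  10.1x1 + 10.6x2 + 1.3x3 + 8.5x4 ≥ 27.4   (phosphorus)
  10.8x1 + 8.3x2 + 4.7x3 + 8.6x4 ≥ 24.5   (metabolisable energy)
  x2 ≤ 1.3
  x1, x2, x3, x4 ≥ 0.
The cheapest feasible vertex uses only canola meal, sunflower meal, barley bran; oat hulls is not used. There the lysine, phosphorus, the sunflower meal cap constraints are tight.
That vertex is x1 = 0.597, x2 = 1.3, x4 = 0.8929.
Objective = 0.32·0.597 + 0.21·1.3 + 0.15·0.8929 = 0.59798.

$0.598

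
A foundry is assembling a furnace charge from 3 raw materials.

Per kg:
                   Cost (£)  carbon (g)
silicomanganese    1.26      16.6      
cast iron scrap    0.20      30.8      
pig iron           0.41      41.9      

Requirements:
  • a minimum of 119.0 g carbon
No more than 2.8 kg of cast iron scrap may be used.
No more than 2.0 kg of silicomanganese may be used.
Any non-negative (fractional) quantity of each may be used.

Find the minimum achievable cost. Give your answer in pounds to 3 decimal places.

Set it up as a linear program. Let x1 = kg of silicomanganese, x2 = kg of cast iron scrap, x3 = kg of pig iron.
min 1.26x1 + 0.2x2 + 0.41x3 with:
  16.6x1 + 30.8x2 + 41.9x3 ≥ 119   (carbon)
  x2 ≤ 2.8
  x1 ≤ 2
  x1, x2, x3 ≥ 0.
The minimum-cost mix takes nothing from silicomanganese — only cast iron scrap, pig iron. There the carbon and the cast iron scrap cap constraints are tight.
Solving gives x2 = 2.8, x3 = 0.7819.
Hence cost = 0.2·2.8 + 0.41·0.7819 = £0.88058.

£0.881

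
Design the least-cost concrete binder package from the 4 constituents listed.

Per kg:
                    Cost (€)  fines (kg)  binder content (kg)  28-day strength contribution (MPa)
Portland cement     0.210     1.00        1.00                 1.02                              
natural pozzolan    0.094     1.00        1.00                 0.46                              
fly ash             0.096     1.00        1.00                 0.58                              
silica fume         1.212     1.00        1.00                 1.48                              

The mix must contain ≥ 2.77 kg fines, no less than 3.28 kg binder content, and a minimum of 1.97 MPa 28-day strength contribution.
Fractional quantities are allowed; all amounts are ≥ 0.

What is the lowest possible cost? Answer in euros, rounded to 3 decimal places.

Let x1 = kg of Portland cement, x2 = kg of natural pozzolan, x3 = kg of fly ash, x4 = kg of silica fume.
Minimise 0.21x1 + 0.094x2 + 0.096x3 + 1.212x4 with:
  1x1 + 1x2 + 1x3 + 1x4 ≥ 2.77   (fines)
  1x1 + 1x2 + 1x3 + 1x4 ≥ 3.28   (binder content)
  1.02x1 + 0.46x2 + 0.58x3 + 1.48x4 ≥ 1.97   (28-day strength contribution)
  x1, x2, x3, x4 ≥ 0.
The optimal basis is {fly ash}; Portland cement, natural pozzolan, silica fume drop out. The 28-day strength contribution requirement is met with equality.
Optimal quantities: fly ash = 3.397 kg.
Objective = 0.096·3.397 = 0.32611.

€0.326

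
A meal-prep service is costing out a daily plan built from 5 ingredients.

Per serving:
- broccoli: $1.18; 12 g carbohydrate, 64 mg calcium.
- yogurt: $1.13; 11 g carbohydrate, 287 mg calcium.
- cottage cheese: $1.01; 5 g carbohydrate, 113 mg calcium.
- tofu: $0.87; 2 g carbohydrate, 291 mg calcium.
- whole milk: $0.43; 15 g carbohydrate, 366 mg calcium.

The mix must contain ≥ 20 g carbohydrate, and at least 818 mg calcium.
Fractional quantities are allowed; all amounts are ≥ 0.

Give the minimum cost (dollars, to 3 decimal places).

Treat it as an LP. Let x1 = servings of broccoli, x2 = servings of yogurt, x3 = servings of cottage cheese, x4 = servings of tofu, x5 = servings of whole milk.
Minimize 1.18x1 + 1.13x2 + 1.01x3 + 0.87x4 + 0.43x5 s.t.:
  12x1 + 11x2 + 5x3 + 2x4 + 15x5 ≥ 20   (carbohydrate)
  64x1 + 287x2 + 113x3 + 291x4 + 366x5 ≥ 818   (calcium)
  x1, x2, x3, x4, x5 ≥ 0.
At the optimum only whole milk is positive (broccoli, yogurt, cottage cheese, tofu = 0). There the calcium constraint is tight.
Solving gives x5 = 2.235.
Objective = 0.43·2.235 = 0.96105.

$0.961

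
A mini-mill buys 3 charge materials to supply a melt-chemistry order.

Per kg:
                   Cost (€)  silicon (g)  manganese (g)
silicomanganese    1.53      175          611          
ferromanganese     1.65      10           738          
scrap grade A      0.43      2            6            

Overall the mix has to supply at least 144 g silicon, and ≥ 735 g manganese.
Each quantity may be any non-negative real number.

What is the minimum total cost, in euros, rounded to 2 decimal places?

Let x1 = kg of silicomanganese, x2 = kg of ferromanganese, x3 = kg of scrap grade A.
min 1.53x1 + 1.65x2 + 0.43x3 with:
  175x1 + 10x2 + 2x3 ≥ 144   (silicon)
  611x1 + 738x2 + 6x3 ≥ 735   (manganese)
  x1, x2, x3 ≥ 0.
At the optimum only silicomanganese, ferromanganese are positive (scrap grade A = 0). The silicon and manganese requirements are met with equality.
So silicomanganese = 0.804 kg, ferromanganese = 0.3303 kg.
Objective = 1.53·0.804 + 1.65·0.3303 = 1.7751.

€1.78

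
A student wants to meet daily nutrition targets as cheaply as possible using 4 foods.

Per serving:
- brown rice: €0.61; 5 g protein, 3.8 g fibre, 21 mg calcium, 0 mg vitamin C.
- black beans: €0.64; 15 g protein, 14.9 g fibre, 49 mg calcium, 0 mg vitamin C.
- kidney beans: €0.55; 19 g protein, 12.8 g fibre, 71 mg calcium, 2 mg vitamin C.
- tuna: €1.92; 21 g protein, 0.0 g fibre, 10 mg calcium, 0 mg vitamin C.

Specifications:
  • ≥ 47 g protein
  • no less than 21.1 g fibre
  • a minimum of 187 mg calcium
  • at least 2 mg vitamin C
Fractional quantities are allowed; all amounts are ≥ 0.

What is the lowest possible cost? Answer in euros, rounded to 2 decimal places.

€1.45

This is a linear program. Let x1 = servings of brown rice, x2 = servings of black beans, x3 = servings of kidney beans, x4 = servings of tuna.
Minimise 0.61x1 + 0.64x2 + 0.55x3 + 1.92x4 with:
  5x1 + 15x2 + 19x3 + 21x4 ≥ 47   (protein)
  3.8x1 + 14.9x2 + 12.8x3 ≥ 21.1   (fibre)
  21x1 + 49x2 + 71x3 + 10x4 ≥ 187   (calcium)
  2x3 ≥ 2   (vitamin C)
  x1, x2, x3, x4 ≥ 0.
The optimal basis is {kidney beans}; brown rice, black beans, tuna drop out. The calcium requirement is met with equality.
Optimal quantities: kidney beans = 2.634 servings.
Hence cost = 0.55·2.634 = €1.4487.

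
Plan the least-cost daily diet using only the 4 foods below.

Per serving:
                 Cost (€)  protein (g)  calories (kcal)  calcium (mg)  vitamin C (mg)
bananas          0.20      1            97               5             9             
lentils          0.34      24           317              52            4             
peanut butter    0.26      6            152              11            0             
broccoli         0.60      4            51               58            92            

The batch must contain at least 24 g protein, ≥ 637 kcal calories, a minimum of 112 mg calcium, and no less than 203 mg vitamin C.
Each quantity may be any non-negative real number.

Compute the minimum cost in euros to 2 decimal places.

€1.85

Let x1 = servings of bananas, x2 = servings of lentils, x3 = servings of peanut butter, x4 = servings of broccoli.
Minimise 0.2x1 + 0.34x2 + 0.26x3 + 0.6x4 subject to:
  1x1 + 24x2 + 6x3 + 4x4 ≥ 24   (protein)
  97x1 + 317x2 + 152x3 + 51x4 ≥ 637   (calories)
  5x1 + 52x2 + 11x3 + 58x4 ≥ 112   (calcium)
  9x1 + 4x2 + 92x4 ≥ 203   (vitamin C)
  x1, x2, x3, x4 ≥ 0.
The minimum-cost mix takes nothing from bananas, peanut butter — only lentils, broccoli. Binding constraints: calories and vitamin C.
That vertex is x2 = 1.666, x4 = 2.134.
Hence cost = 0.34·1.666 + 0.6·2.134 = €1.8468.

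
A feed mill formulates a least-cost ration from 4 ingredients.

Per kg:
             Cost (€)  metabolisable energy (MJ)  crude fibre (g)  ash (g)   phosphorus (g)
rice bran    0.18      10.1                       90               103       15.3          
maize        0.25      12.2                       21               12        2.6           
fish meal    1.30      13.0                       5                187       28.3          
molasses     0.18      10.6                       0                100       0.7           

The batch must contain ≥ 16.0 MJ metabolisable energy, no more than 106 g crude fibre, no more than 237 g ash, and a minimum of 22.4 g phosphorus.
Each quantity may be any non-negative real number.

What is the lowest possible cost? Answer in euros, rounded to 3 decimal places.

€0.448

Treat it as an LP. Let x1 = kg of rice bran, x2 = kg of maize, x3 = kg of fish meal, x4 = kg of molasses.
Minimize 0.18x1 + 0.25x2 + 1.3x3 + 0.18x4 subject to:
  10.1x1 + 12.2x2 + 13x3 + 10.6x4 ≥ 16   (metabolisable energy)
  90x1 + 21x2 + 5x3 ≤ 106   (crude fibre)
  103x1 + 12x2 + 187x3 + 100x4 ≤ 237   (ash)
  15.3x1 + 2.6x2 + 28.3x3 + 0.7x4 ≥ 22.4   (phosphorus)
  x1, x2, x3, x4 ≥ 0.
At the optimum only rice bran, fish meal, molasses are positive (maize = 0). There the metabolisable energy, crude fibre, phosphorus constraints are tight.
That vertex is x1 = 1.169, x3 = 0.1543, x4 = 0.2061.
Cost = 0.18·1.169 + 1.3·0.1543 + 0.18·0.2061 = 0.44811.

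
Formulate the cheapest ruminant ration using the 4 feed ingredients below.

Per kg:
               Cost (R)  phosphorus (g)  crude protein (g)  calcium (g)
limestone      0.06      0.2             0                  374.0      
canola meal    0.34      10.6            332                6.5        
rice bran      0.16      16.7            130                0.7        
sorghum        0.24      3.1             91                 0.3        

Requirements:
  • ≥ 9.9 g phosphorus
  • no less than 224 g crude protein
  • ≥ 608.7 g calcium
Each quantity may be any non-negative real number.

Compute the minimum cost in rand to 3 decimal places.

Set it up as a linear program. Let x1 = kg of limestone, x2 = kg of canola meal, x3 = kg of rice bran, x4 = kg of sorghum.
Minimise 0.06x1 + 0.34x2 + 0.16x3 + 0.24x4 with:
  0.2x1 + 10.6x2 + 16.7x3 + 3.1x4 ≥ 9.9   (phosphorus)
  332x2 + 130x3 + 91x4 ≥ 224   (crude protein)
  374x1 + 6.5x2 + 0.7x3 + 0.3x4 ≥ 608.7   (calcium)
  x1, x2, x3, x4 ≥ 0.
The minimum-cost mix takes nothing from sorghum — only limestone, canola meal, rice bran. There the phosphorus, crude protein, calcium constraints are tight.
So limestone = 1.617 kg, canola meal = 0.599 kg, rice bran = 0.1932 kg.
Hence cost = 0.06·1.617 + 0.34·0.599 + 0.16·0.1932 = R0.33159.

R0.332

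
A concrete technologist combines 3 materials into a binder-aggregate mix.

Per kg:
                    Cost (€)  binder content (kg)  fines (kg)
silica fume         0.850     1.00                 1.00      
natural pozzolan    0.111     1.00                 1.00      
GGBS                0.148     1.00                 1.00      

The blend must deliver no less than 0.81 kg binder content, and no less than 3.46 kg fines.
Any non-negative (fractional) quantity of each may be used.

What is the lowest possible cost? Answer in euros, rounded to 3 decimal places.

Let x1 = kg of silica fume, x2 = kg of natural pozzolan, x3 = kg of GGBS.
Minimize 0.85x1 + 0.111x2 + 0.148x3 subject to:
  1x1 + 1x2 + 1x3 ≥ 0.81   (binder content)
  1x1 + 1x2 + 1x3 ≥ 3.46   (fines)
  x1, x2, x3 ≥ 0.
At the optimum only natural pozzolan is positive (silica fume, GGBS = 0). The fines requirement is met with equality.
So natural pozzolan = 3.46 kg.
Hence cost = 0.111·3.46 = €0.38406.

€0.384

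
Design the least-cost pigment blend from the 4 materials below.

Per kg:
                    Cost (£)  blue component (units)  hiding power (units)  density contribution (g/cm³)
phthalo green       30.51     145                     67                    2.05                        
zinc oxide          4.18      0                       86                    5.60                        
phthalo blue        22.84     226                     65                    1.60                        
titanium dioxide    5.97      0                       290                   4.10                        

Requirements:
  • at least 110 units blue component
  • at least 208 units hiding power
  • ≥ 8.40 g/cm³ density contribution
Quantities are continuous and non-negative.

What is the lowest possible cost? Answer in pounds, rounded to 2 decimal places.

Let x1 = kg of phthalo green, x2 = kg of zinc oxide, x3 = kg of phthalo blue, x4 = kg of titanium dioxide.
Minimize 30.51x1 + 4.18x2 + 22.84x3 + 5.97x4 s.t.:
  145x1 + 226x3 ≥ 110   (blue component)
  67x1 + 86x2 + 65x3 + 290x4 ≥ 208   (hiding power)
  2.05x1 + 5.6x2 + 1.6x3 + 4.1x4 ≥ 8.4   (density contribution)
  x1, x2, x3, x4 ≥ 0.
At the optimum only zinc oxide, phthalo blue, titanium dioxide are positive (phthalo green = 0). There the blue component, hiding power, density contribution constraints are tight.
Optimal quantities: zinc oxide = 1.17 kg, phthalo blue = 0.4867 kg, titanium dioxide = 0.2613 kg.
Cost = 4.18·1.17 + 22.84·0.4867 + 5.97·0.2613 = 17.5668.

£17.57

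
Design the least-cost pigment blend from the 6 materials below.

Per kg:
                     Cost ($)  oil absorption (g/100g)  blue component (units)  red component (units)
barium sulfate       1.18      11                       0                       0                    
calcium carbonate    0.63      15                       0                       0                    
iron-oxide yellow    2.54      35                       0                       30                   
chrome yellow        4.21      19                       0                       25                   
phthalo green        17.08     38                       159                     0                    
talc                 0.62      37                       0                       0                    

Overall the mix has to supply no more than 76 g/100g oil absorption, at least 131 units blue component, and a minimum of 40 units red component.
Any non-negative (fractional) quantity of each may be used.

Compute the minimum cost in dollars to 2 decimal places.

This is a linear program. Let x1 = kg of barium sulfate, x2 = kg of calcium carbonate, x3 = kg of iron-oxide yellow, x4 = kg of chrome yellow, x5 = kg of phthalo green, x6 = kg of talc.
min 1.18x1 + 0.63x2 + 2.54x3 + 4.21x4 + 17.08x5 + 0.62x6 with:
  11x1 + 15x2 + 35x3 + 19x4 + 38x5 + 37x6 ≤ 76   (oil absorption)
  159x5 ≥ 131   (blue component)
  30x3 + 25x4 ≥ 40   (red component)
  x1, x2, x3, x4, x5, x6 ≥ 0.
The cheapest feasible vertex uses only iron-oxide yellow, chrome yellow, phthalo green; barium sulfate, calcium carbonate, talc are not used. Binding constraints: oil absorption, blue component, red component.
Optimal quantities: iron-oxide yellow = 1.1715 kg, chrome yellow = 0.19425 kg, phthalo green = 0.8239 kg.
Hence cost = 2.54·1.1715 + 4.21·0.19425 + 17.08·0.8239 = $17.8656.

$17.87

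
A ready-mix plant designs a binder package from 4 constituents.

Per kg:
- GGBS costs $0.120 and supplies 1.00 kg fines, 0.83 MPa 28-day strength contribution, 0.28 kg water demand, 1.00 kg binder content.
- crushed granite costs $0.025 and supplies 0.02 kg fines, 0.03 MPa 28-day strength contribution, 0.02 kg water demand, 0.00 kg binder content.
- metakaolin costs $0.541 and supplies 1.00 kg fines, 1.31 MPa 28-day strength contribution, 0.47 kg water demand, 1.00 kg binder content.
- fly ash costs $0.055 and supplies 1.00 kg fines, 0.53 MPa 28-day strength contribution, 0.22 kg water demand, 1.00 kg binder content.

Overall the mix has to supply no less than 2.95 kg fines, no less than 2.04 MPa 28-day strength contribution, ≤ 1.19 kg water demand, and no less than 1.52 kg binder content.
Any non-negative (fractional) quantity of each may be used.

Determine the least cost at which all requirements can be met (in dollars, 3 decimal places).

Set it up as a linear program. Let x1 = kg of GGBS, x2 = kg of crushed granite, x3 = kg of metakaolin, x4 = kg of fly ash.
Minimize 0.12x1 + 0.025x2 + 0.541x3 + 0.055x4 subject to:
  1x1 + 0.02x2 + 1x3 + 1x4 ≥ 2.95   (fines)
  0.83x1 + 0.03x2 + 1.31x3 + 0.53x4 ≥ 2.04   (28-day strength contribution)
  0.28x1 + 0.02x2 + 0.47x3 + 0.22x4 ≤ 1.19   (water demand)
  1x1 + 1x3 + 1x4 ≥ 1.52   (binder content)
  x1, x2, x3, x4 ≥ 0.
The optimal basis is {fly ash}; GGBS, crushed granite, metakaolin drop out. Binding constraint: 28-day strength contribution.
So fly ash = 3.849 kg.
Cost = 0.055·3.849 = 0.21170.

$0.212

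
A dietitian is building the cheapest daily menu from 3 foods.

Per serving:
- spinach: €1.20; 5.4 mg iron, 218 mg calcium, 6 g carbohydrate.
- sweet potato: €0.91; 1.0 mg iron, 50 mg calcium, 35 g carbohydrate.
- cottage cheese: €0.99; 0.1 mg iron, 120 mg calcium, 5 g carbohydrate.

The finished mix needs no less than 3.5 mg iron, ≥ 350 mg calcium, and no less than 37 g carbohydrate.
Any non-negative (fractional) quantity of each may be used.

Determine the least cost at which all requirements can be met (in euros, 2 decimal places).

€2.44

This is a linear program. Let x1 = servings of spinach, x2 = servings of sweet potato, x3 = servings of cottage cheese.
Minimise 1.2x1 + 0.91x2 + 0.99x3 subject to:
  5.4x1 + 1x2 + 0.1x3 ≥ 3.5   (iron)
  218x1 + 50x2 + 120x3 ≥ 350   (calcium)
  6x1 + 35x2 + 5x3 ≥ 37   (carbohydrate)
  x1, x2, x3 ≥ 0.
At the optimum only spinach, sweet potato are positive (cottage cheese = 0). There the calcium and carbohydrate constraints are tight.
So spinach = 1.419 servings, sweet potato = 0.8139 servings.
Cost = 1.2·1.419 + 0.91·0.8139 = 2.4434.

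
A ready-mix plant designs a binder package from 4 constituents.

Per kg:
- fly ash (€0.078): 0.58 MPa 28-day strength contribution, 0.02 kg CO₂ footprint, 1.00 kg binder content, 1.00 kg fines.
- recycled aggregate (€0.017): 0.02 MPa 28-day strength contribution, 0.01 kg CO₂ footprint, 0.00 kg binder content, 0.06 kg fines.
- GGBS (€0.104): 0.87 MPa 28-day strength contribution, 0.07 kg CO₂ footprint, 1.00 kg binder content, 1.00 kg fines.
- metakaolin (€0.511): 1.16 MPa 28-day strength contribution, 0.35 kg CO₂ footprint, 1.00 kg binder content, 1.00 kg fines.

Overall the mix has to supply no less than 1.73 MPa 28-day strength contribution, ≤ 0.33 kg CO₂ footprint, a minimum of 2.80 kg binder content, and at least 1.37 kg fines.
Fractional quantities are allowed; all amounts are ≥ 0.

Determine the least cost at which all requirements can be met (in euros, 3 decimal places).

Let x1 = kg of fly ash, x2 = kg of recycled aggregate, x3 = kg of GGBS, x4 = kg of metakaolin.
Minimise 0.078x1 + 0.017x2 + 0.104x3 + 0.511x4 with:
  0.58x1 + 0.02x2 + 0.87x3 + 1.16x4 ≥ 1.73   (28-day strength contribution)
  0.02x1 + 0.01x2 + 0.07x3 + 0.35x4 ≤ 0.33   (CO₂ footprint)
  1x1 + 1x3 + 1x4 ≥ 2.8   (binder content)
  1x1 + 0.06x2 + 1x3 + 1x4 ≥ 1.37   (fines)
  x1, x2, x3, x4 ≥ 0.
The optimal basis is {fly ash, GGBS}; recycled aggregate, metakaolin drop out. Binding constraints: 28-day strength contribution and binder content.
That vertex is x1 = 2.434, x3 = 0.3655.
Hence cost = 0.078·2.434 + 0.104·0.3655 = €0.22786.

€0.228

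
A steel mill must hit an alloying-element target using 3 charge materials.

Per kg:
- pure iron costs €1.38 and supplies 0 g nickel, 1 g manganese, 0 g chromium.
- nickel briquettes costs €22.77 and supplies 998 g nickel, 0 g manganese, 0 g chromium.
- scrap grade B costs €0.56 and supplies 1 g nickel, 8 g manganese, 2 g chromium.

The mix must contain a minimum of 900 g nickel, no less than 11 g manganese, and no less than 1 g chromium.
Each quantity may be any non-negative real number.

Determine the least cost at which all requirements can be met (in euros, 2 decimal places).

€21.27

Let x1 = kg of pure iron, x2 = kg of nickel briquettes, x3 = kg of scrap grade B.
Minimise 1.38x1 + 22.77x2 + 0.56x3 with:
  998x2 + 1x3 ≥ 900   (nickel)
  1x1 + 8x3 ≥ 11   (manganese)
  2x3 ≥ 1   (chromium)
  x1, x2, x3 ≥ 0.
The minimum-cost mix takes nothing from pure iron — only nickel briquettes, scrap grade B. Binding constraints: nickel and manganese.
So nickel briquettes = 0.9004 kg, scrap grade B = 1.375 kg.
Objective = 22.77·0.9004 + 0.56·1.375 = 21.2721.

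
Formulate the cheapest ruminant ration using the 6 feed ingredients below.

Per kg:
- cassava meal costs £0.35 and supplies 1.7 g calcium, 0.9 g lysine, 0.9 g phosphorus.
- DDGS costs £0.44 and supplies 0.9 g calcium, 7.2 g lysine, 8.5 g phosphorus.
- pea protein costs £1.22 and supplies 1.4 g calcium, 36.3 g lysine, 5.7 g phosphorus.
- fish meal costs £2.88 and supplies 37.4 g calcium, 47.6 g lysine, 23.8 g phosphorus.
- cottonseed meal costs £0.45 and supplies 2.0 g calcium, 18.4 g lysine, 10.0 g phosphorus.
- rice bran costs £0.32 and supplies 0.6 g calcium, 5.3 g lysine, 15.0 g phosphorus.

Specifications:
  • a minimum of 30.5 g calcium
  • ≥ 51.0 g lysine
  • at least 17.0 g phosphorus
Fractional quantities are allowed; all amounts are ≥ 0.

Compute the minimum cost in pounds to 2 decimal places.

This is a linear program. Let x1 = kg of cassava meal, x2 = kg of DDGS, x3 = kg of pea protein, x4 = kg of fish meal, x5 = kg of cottonseed meal, x6 = kg of rice bran.
Minimise 0.35x1 + 0.44x2 + 1.22x3 + 2.88x4 + 0.45x5 + 0.32x6 with:
  1.7x1 + 0.9x2 + 1.4x3 + 37.4x4 + 2x5 + 0.6x6 ≥ 30.5   (calcium)
  0.9x1 + 7.2x2 + 36.3x3 + 47.6x4 + 18.4x5 + 5.3x6 ≥ 51   (lysine)
  0.9x1 + 8.5x2 + 5.7x3 + 23.8x4 + 10x5 + 15x6 ≥ 17   (phosphorus)
  x1, x2, x3, x4, x5, x6 ≥ 0.
At the optimum only fish meal, cottonseed meal are positive (cassava meal, DDGS, pea protein, rice bran = 0). Binding constraints: calcium and lysine.
Solving gives x4 = 0.7744, x5 = 0.7683.
Objective = 2.88·0.7744 + 0.45·0.7683 = 2.5760.

£2.58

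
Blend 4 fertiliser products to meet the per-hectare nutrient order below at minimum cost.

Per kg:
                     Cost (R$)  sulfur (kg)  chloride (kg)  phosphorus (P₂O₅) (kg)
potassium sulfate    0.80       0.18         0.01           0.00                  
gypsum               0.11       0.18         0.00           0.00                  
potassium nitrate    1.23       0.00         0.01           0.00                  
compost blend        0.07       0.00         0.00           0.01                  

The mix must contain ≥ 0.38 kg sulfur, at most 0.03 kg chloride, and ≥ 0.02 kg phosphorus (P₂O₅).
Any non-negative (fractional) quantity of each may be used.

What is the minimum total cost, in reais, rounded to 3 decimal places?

Let x1 = kg of potassium sulfate, x2 = kg of gypsum, x3 = kg of potassium nitrate, x4 = kg of compost blend.
Minimise 0.8x1 + 0.11x2 + 1.23x3 + 0.07x4 s.t.:
  0.18x1 + 0.18x2 ≥ 0.38   (sulfur)
  0.01x1 + 0.01x3 ≤ 0.03   (chloride)
  0.01x4 ≥ 0.02   (phosphorus (P₂O₅))
  x1, x2, x3, x4 ≥ 0.
At the optimum only gypsum, compost blend are positive (potassium sulfate, potassium nitrate = 0). There the sulfur and phosphorus (P₂O₅) constraints are tight.
That vertex is x2 = 2.111, x4 = 2.
Objective = 0.11·2.111 + 0.07·2 = 0.37221.

R$0.372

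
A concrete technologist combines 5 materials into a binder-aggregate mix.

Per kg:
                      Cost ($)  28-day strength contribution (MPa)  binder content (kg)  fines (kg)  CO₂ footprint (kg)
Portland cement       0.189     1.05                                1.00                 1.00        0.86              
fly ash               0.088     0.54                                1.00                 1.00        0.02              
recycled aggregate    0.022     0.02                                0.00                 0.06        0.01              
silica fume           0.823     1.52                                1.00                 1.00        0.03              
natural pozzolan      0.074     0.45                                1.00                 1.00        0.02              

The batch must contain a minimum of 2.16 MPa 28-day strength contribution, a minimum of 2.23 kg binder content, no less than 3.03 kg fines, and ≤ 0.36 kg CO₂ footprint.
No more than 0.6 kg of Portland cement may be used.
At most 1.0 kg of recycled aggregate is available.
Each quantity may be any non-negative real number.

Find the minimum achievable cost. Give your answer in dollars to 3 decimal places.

This is a linear program. Let x1 = kg of Portland cement, x2 = kg of fly ash, x3 = kg of recycled aggregate, x4 = kg of silica fume, x5 = kg of natural pozzolan.
Minimize 0.189x1 + 0.088x2 + 0.022x3 + 0.823x4 + 0.074x5 with:
  1.05x1 + 0.54x2 + 0.02x3 + 1.52x4 + 0.45x5 ≥ 2.16   (28-day strength contribution)
  1x1 + 1x2 + 1x4 + 1x5 ≥ 2.23   (binder content)
  1x1 + 1x2 + 0.06x3 + 1x4 + 1x5 ≥ 3.03   (fines)
  0.86x1 + 0.02x2 + 0.01x3 + 0.03x4 + 0.02x5 ≤ 0.36   (CO₂ footprint)
  x1 ≤ 0.6
  x3 ≤ 1
  x1, x2, x3, x4, x5 ≥ 0.
The cheapest feasible vertex uses only fly ash; Portland cement, recycled aggregate, silica fume, natural pozzolan are not used. The 28-day strength contribution requirement is met with equality.
Optimal quantities: fly ash = 4 kg.
Total cost: 0.088·4 = 0.35200.

$0.352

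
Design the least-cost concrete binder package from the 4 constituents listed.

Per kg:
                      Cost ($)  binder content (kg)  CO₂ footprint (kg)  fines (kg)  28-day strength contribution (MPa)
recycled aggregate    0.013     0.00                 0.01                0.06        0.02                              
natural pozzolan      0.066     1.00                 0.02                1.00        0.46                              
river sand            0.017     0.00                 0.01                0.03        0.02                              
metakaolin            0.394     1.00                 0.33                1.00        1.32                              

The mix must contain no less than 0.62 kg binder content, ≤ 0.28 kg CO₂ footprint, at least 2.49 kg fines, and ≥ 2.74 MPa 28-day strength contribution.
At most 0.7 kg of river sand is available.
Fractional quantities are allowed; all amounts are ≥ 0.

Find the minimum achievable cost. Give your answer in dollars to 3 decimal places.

Treat it as an LP. Let x1 = kg of recycled aggregate, x2 = kg of natural pozzolan, x3 = kg of river sand, x4 = kg of metakaolin.
Minimize 0.013x1 + 0.066x2 + 0.017x3 + 0.394x4 subject to:
  1x2 + 1x4 ≥ 0.62   (binder content)
  0.01x1 + 0.02x2 + 0.01x3 + 0.33x4 ≤ 0.28   (CO₂ footprint)
  0.06x1 + 1x2 + 0.03x3 + 1x4 ≥ 2.49   (fines)
  0.02x1 + 0.46x2 + 0.02x3 + 1.32x4 ≥ 2.74   (28-day strength contribution)
  x3 ≤ 0.7
  x1, x2, x3, x4 ≥ 0.
The cheapest feasible vertex uses only natural pozzolan; recycled aggregate, river sand, metakaolin are not used. Binding constraint: 28-day strength contribution.
Solving gives x2 = 5.957.
Objective = 0.066·5.957 = 0.39316.

$0.393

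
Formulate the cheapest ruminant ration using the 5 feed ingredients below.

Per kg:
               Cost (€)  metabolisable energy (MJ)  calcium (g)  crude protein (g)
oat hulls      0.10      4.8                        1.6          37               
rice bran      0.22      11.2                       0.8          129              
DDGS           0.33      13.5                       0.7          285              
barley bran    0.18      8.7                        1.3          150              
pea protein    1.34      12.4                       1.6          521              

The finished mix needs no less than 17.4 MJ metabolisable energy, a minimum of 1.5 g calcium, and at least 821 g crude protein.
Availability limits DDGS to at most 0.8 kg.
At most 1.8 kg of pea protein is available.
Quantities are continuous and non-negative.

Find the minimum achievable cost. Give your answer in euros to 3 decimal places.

Let x1 = kg of oat hulls, x2 = kg of rice bran, x3 = kg of DDGS, x4 = kg of barley bran, x5 = kg of pea protein.
Minimise 0.1x1 + 0.22x2 + 0.33x3 + 0.18x4 + 1.34x5 s.t.:
  4.8x1 + 11.2x2 + 13.5x3 + 8.7x4 + 12.4x5 ≥ 17.4   (metabolisable energy)
  1.6x1 + 0.8x2 + 0.7x3 + 1.3x4 + 1.6x5 ≥ 1.5   (calcium)
  37x1 + 129x2 + 285x3 + 150x4 + 521x5 ≥ 821   (crude protein)
  x3 ≤ 0.8
  x5 ≤ 1.8
  x1, x2, x3, x4, x5 ≥ 0.
The minimum-cost mix takes nothing from oat hulls, rice bran, pea protein — only DDGS, barley bran. The crude protein and the DDGS cap requirements are met with equality.
So DDGS = 0.8 kg, barley bran = 3.953 kg.
Hence cost = 0.33·0.8 + 0.18·3.953 = €0.97554.

€0.976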